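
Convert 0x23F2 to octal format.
Convert 0x23F2 (hexadecimal) → 2×4096 + 3×256 + 15×16 + 2 = 9202 (decimal)
Convert 9202 (decimal) → 9202 = 2×4096 + 1×512 + 7×64 + 6×8 + 2 → 0o21762 (octal)
0o21762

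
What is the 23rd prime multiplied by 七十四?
Convert the 23rd prime (prime index) → 83 (decimal)
Convert 七十四 (Chinese numeral) → 7×10 + 4 = 74 (decimal)
Compute 83 × 74 = 6142
6142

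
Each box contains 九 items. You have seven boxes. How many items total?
Convert 九 (Chinese numeral) → 9 (decimal)
Convert seven (English words) → 7 (decimal)
Compute 9 × 7 = 63
63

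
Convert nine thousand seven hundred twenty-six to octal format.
Convert nine thousand seven hundred twenty-six (English words) → 9×1000 + 7×100 + 26 = 9726 (decimal)
Convert 9726 (decimal) → 9726 = 2×4096 + 2×512 + 7×64 + 7×8 + 6 → 0o22776 (octal)
0o22776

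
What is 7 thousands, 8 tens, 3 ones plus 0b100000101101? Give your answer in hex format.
Convert 7 thousands, 8 tens, 3 ones (place-value notation) → 7×1000 + 8×10 + 3 = 7083 (decimal)
Convert 0b100000101101 (binary) → 2048 + 32 + 8 + 4 + 1 = 2093 (decimal)
Compute 7083 + 2093 = 9176
Convert 9176 (decimal) → 9176 = 2×4096 + 3×256 + 13×16 + 8 → 0x23D8 (hexadecimal)
0x23D8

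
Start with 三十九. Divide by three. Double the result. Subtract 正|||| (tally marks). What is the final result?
Convert 三十九 (Chinese numeral) → 3×10 + 9 = 39 (decimal)
Start: 39
Convert three (English words) → 3 (decimal)
39 ÷ 3 = 13
13 × 2 = 26
Convert 正|||| (tally marks) → 5 + 4 = 9 (decimal)
26 - 9 = 17
17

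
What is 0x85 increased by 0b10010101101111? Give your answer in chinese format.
Convert 0x85 (hexadecimal) → 8×16 + 5 = 133 (decimal)
Convert 0b10010101101111 (binary) → 8192 + 1024 + 256 + 64 + 32 + 8 + 4 + 2 + 1 = 9583 (decimal)
Compute 133 + 9583 = 9716
Convert 9716 (decimal) → 9716 = 9×1000 + 7×100 + 1×10 + 6 → 九千七百一十六 (Chinese numeral)
九千七百一十六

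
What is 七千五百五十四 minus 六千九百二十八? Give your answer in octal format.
Convert 七千五百五十四 (Chinese numeral) → 7×1000 + 5×100 + 5×10 + 4 = 7554 (decimal)
Convert 六千九百二十八 (Chinese numeral) → 6×1000 + 9×100 + 2×10 + 8 = 6928 (decimal)
Compute 7554 - 6928 = 626
Convert 626 (decimal) → 626 = 1×512 + 1×64 + 6×8 + 2 → 0o1162 (octal)
0o1162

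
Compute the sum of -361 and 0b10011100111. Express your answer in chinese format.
Convert 0b10011100111 (binary) → 1024 + 128 + 64 + 32 + 4 + 2 + 1 = 1255 (decimal)
Compute -361 + 1255 = 894
Convert 894 (decimal) → 894 = 8×100 + 9×10 + 4 → 八百九十四 (Chinese numeral)
八百九十四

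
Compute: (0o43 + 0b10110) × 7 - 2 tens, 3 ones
Convert 0o43 (octal) → 4×8 + 3 = 35 (decimal)
Convert 0b10110 (binary) → 16 + 4 + 2 = 22 (decimal)
Convert 2 tens, 3 ones (place-value notation) → 2×10 + 3 = 23 (decimal)
Expression in decimal: (35 + 22) × 7 - 23
Parentheses first: 35 + 22 = 57
Multiply: 57 × 7 = 399
Subtract: 399 - 23 = 376
376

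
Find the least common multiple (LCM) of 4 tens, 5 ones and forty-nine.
Convert 4 tens, 5 ones (place-value notation) → 4×10 + 5 = 45 (decimal)
Convert forty-nine (English words) → 49 (decimal)
Compute lcm(45, 49) = 2205
2205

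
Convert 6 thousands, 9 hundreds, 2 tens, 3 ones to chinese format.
Convert 6 thousands, 9 hundreds, 2 tens, 3 ones (place-value notation) → 6×1000 + 9×100 + 2×10 + 3 = 6923 (decimal)
Convert 6923 (decimal) → 6923 = 6×1000 + 9×100 + 2×10 + 3 → 六千九百二十三 (Chinese numeral)
六千九百二十三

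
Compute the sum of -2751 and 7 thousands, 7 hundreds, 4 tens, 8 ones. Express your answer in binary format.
Convert 7 thousands, 7 hundreds, 4 tens, 8 ones (place-value notation) → 7×1000 + 7×100 + 4×10 + 8 = 7748 (decimal)
Compute -2751 + 7748 = 4997
Convert 4997 (decimal) → 4997 = 4096 + 512 + 256 + 128 + 4 + 1 → 0b1001110000101 (binary)
0b1001110000101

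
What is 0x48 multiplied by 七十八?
Convert 0x48 (hexadecimal) → 4×16 + 8 = 72 (decimal)
Convert 七十八 (Chinese numeral) → 7×10 + 8 = 78 (decimal)
Compute 72 × 78 = 5616
5616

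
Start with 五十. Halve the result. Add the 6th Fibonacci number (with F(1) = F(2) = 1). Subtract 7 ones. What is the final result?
Convert 五十 (Chinese numeral) → 5×10 = 50 (decimal)
Start: 50
50 ÷ 2 = 25
Convert the 6th Fibonacci number (with F(1) = F(2) = 1) (Fibonacci index) → 1, 1, 2, 3, 5, 8 → 8 (decimal)
25 + 8 = 33
Convert 7 ones (place-value notation) → 7 (decimal)
33 - 7 = 26
26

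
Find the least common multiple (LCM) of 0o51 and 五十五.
Convert 0o51 (octal) → 5×8 + 1 = 41 (decimal)
Convert 五十五 (Chinese numeral) → 5×10 + 5 = 55 (decimal)
Compute lcm(41, 55) = 2255
2255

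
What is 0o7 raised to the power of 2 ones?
Convert 0o7 (octal) → 7 (decimal)
Convert 2 ones (place-value notation) → 2 (decimal)
Compute 7 ^ 2 = 49
49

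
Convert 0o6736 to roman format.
Convert 0o6736 (octal) → 6×512 + 7×64 + 3×8 + 6 = 3550 (decimal)
Convert 3550 (decimal) → 3550 = 1000 + 1000 + 1000 + 500 + 50 → MMMDL (Roman numeral)
MMMDL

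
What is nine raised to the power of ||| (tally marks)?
Convert nine (English words) → 9 (decimal)
Convert ||| (tally marks) → 3 (decimal)
Compute 9 ^ 3 = 729
729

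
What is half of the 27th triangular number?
The 27th triangular number = 27×28/2 = 378
Compute 378 ÷ 2 = 189
189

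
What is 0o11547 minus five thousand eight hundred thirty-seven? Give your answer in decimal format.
Convert 0o11547 (octal) → 1×4096 + 1×512 + 5×64 + 4×8 + 7 = 4967 (decimal)
Convert five thousand eight hundred thirty-seven (English words) → 5×1000 + 8×100 + 37 = 5837 (decimal)
Compute 4967 - 5837 = -870
-870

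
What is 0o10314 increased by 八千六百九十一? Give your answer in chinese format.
Convert 0o10314 (octal) → 1×4096 + 3×64 + 1×8 + 4 = 4300 (decimal)
Convert 八千六百九十一 (Chinese numeral) → 8×1000 + 6×100 + 9×10 + 1 = 8691 (decimal)
Compute 4300 + 8691 = 12991
Convert 12991 (decimal) → 12991 = 1×10000 + 2×1000 + 9×100 + 9×10 + 1 → 一万二千九百九十一 (Chinese numeral)
一万二千九百九十一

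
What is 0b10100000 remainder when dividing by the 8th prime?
Convert 0b10100000 (binary) → 128 + 32 = 160 (decimal)
Convert the 8th prime (prime index) → 19 (decimal)
Compute 160 mod 19 = 8
8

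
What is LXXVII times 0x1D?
Convert LXXVII (Roman numeral) → 50 + 10 + 10 + 5 + 1 + 1 = 77 (decimal)
Convert 0x1D (hexadecimal) → 1×16 + 13 = 29 (decimal)
Compute 77 × 29 = 2233
2233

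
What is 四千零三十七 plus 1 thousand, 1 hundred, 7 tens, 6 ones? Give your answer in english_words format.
Convert 四千零三十七 (Chinese numeral) → 4×1000 + 3×10 + 7 = 4037 (decimal)
Convert 1 thousand, 1 hundred, 7 tens, 6 ones (place-value notation) → 1×1000 + 1×100 + 7×10 + 6 = 1176 (decimal)
Compute 4037 + 1176 = 5213
Convert 5213 (decimal) → 5213 = 5×1000 + 2×100 + 13 → five thousand two hundred thirteen (English words)
five thousand two hundred thirteen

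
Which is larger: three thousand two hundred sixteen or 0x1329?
Convert three thousand two hundred sixteen (English words) → 3×1000 + 2×100 + 16 = 3216 (decimal)
Convert 0x1329 (hexadecimal) → 1×4096 + 3×256 + 2×16 + 9 = 4905 (decimal)
Compare 3216 vs 4905: larger = 4905
4905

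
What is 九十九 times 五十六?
Convert 九十九 (Chinese numeral) → 9×10 + 9 = 99 (decimal)
Convert 五十六 (Chinese numeral) → 5×10 + 6 = 56 (decimal)
Compute 99 × 56 = 5544
5544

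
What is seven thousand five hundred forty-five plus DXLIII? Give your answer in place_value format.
Convert seven thousand five hundred forty-five (English words) → 7×1000 + 5×100 + 45 = 7545 (decimal)
Convert DXLIII (Roman numeral) → 500 + 40 + 1 + 1 + 1 = 543 (decimal)
Compute 7545 + 543 = 8088
Convert 8088 (decimal) → 8088 = 8×1000 + 8×10 + 8 → 8 thousands, 8 tens, 8 ones (place-value notation)
8 thousands, 8 tens, 8 ones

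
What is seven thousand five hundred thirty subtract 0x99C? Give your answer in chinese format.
Convert seven thousand five hundred thirty (English words) → 7×1000 + 5×100 + 30 = 7530 (decimal)
Convert 0x99C (hexadecimal) → 9×256 + 9×16 + 12 = 2460 (decimal)
Compute 7530 - 2460 = 5070
Convert 5070 (decimal) → 5070 = 5×1000 + 7×10 → 五千零七十 (Chinese numeral)
五千零七十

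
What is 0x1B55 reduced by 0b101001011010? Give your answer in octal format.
Convert 0x1B55 (hexadecimal) → 1×4096 + 11×256 + 5×16 + 5 = 6997 (decimal)
Convert 0b101001011010 (binary) → 2048 + 512 + 64 + 16 + 8 + 2 = 2650 (decimal)
Compute 6997 - 2650 = 4347
Convert 4347 (decimal) → 4347 = 1×4096 + 3×64 + 7×8 + 3 → 0o10373 (octal)
0o10373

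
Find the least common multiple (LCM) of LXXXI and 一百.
Convert LXXXI (Roman numeral) → 50 + 10 + 10 + 10 + 1 = 81 (decimal)
Convert 一百 (Chinese numeral) → 1×100 = 100 (decimal)
Compute lcm(81, 100) = 8100
8100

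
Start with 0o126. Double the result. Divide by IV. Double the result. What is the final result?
Convert 0o126 (octal) → 1×64 + 2×8 + 6 = 86 (decimal)
Start: 86
86 × 2 = 172
Convert IV (Roman numeral) → 4 (decimal)
172 ÷ 4 = 43
43 × 2 = 86
86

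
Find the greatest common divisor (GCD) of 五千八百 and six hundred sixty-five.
Convert 五千八百 (Chinese numeral) → 5×1000 + 8×100 = 5800 (decimal)
Convert six hundred sixty-five (English words) → 6×100 + 65 = 665 (decimal)
Compute gcd(5800, 665) = 5
5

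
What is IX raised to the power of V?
Convert IX (Roman numeral) → 9 (decimal)
Convert V (Roman numeral) → 5 (decimal)
Compute 9 ^ 5 = 59049
59049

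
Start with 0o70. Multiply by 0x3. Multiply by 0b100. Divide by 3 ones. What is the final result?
Convert 0o70 (octal) → 7×8 = 56 (decimal)
Start: 56
Convert 0x3 (hexadecimal) → 3 (decimal)
56 × 3 = 168
Convert 0b100 (binary) → 4 (decimal)
168 × 4 = 672
Convert 3 ones (place-value notation) → 3 (decimal)
672 ÷ 3 = 224
224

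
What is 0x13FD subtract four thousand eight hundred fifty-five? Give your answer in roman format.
Convert 0x13FD (hexadecimal) → 1×4096 + 3×256 + 15×16 + 13 = 5117 (decimal)
Convert four thousand eight hundred fifty-five (English words) → 4×1000 + 8×100 + 55 = 4855 (decimal)
Compute 5117 - 4855 = 262
Convert 262 (decimal) → 262 = 100 + 100 + 50 + 10 + 1 + 1 → CCLXII (Roman numeral)
CCLXII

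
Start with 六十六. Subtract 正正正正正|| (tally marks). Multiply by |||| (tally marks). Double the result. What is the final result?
Convert 六十六 (Chinese numeral) → 6×10 + 6 = 66 (decimal)
Start: 66
Convert 正正正正正|| (tally marks) → 5 + 5 + 5 + 5 + 5 + 2 = 27 (decimal)
66 - 27 = 39
Convert |||| (tally marks) → 4 (decimal)
39 × 4 = 156
156 × 2 = 312
312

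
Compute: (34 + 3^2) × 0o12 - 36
Convert 3^2 (power) → 9 (decimal)
Convert 0o12 (octal) → 1×8 + 2 = 10 (decimal)
Expression in decimal: (34 + 9) × 10 - 36
Parentheses first: 34 + 9 = 43
Multiply: 43 × 10 = 430
Subtract: 430 - 36 = 394
394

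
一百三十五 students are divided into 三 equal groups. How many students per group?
Convert 一百三十五 (Chinese numeral) → 1×100 + 3×10 + 5 = 135 (decimal)
Convert 三 (Chinese numeral) → 3 (decimal)
Compute 135 ÷ 3 = 45
45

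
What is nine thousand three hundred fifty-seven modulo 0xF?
Convert nine thousand three hundred fifty-seven (English words) → 9×1000 + 3×100 + 57 = 9357 (decimal)
Convert 0xF (hexadecimal) → 15 (decimal)
Compute 9357 mod 15 = 12
12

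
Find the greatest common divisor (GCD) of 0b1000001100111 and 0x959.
Convert 0b1000001100111 (binary) → 4096 + 64 + 32 + 4 + 2 + 1 = 4199 (decimal)
Convert 0x959 (hexadecimal) → 9×256 + 5×16 + 9 = 2393 (decimal)
Compute gcd(4199, 2393) = 1
1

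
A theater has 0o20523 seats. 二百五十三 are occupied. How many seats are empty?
Convert 0o20523 (octal) → 2×4096 + 5×64 + 2×8 + 3 = 8531 (decimal)
Convert 二百五十三 (Chinese numeral) → 2×100 + 5×10 + 3 = 253 (decimal)
Compute 8531 - 253 = 8278
8278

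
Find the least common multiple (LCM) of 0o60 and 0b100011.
Convert 0o60 (octal) → 6×8 = 48 (decimal)
Convert 0b100011 (binary) → 32 + 2 + 1 = 35 (decimal)
Compute lcm(48, 35) = 1680
1680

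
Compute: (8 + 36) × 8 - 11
Parentheses first: 8 + 36 = 44
Multiply: 44 × 8 = 352
Subtract: 352 - 11 = 341
341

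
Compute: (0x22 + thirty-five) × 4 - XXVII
Convert 0x22 (hexadecimal) → 2×16 + 2 = 34 (decimal)
Convert thirty-five (English words) → 35 (decimal)
Convert XXVII (Roman numeral) → 10 + 10 + 5 + 1 + 1 = 27 (decimal)
Expression in decimal: (34 + 35) × 4 - 27
Parentheses first: 34 + 35 = 69
Multiply: 69 × 4 = 276
Subtract: 276 - 27 = 249
249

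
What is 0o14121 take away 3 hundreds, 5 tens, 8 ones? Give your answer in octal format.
Convert 0o14121 (octal) → 1×4096 + 4×512 + 1×64 + 2×8 + 1 = 6225 (decimal)
Convert 3 hundreds, 5 tens, 8 ones (place-value notation) → 3×100 + 5×10 + 8 = 358 (decimal)
Compute 6225 - 358 = 5867
Convert 5867 (decimal) → 5867 = 1×4096 + 3×512 + 3×64 + 5×8 + 3 → 0o13353 (octal)
0o13353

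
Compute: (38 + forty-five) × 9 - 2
Convert forty-five (English words) → 45 (decimal)
Expression in decimal: (38 + 45) × 9 - 2
Parentheses first: 38 + 45 = 83
Multiply: 83 × 9 = 747
Subtract: 747 - 2 = 745
745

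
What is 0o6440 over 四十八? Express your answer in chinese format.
Convert 0o6440 (octal) → 6×512 + 4×64 + 4×8 = 3360 (decimal)
Convert 四十八 (Chinese numeral) → 4×10 + 8 = 48 (decimal)
Compute 3360 ÷ 48 = 70
Convert 70 (decimal) → 70 = 7×10 → 七十 (Chinese numeral)
七十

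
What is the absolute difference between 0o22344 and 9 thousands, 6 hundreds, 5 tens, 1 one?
Convert 0o22344 (octal) → 2×4096 + 2×512 + 3×64 + 4×8 + 4 = 9444 (decimal)
Convert 9 thousands, 6 hundreds, 5 tens, 1 one (place-value notation) → 9×1000 + 6×100 + 5×10 + 1 = 9651 (decimal)
Compute |9444 - 9651| = 207
207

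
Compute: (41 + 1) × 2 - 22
Parentheses first: 41 + 1 = 42
Multiply: 42 × 2 = 84
Subtract: 84 - 22 = 62
62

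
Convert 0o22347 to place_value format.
Convert 0o22347 (octal) → 2×4096 + 2×512 + 3×64 + 4×8 + 7 = 9447 (decimal)
Convert 9447 (decimal) → 9447 = 9×1000 + 4×100 + 4×10 + 7 → 9 thousands, 4 hundreds, 4 tens, 7 ones (place-value notation)
9 thousands, 4 hundreds, 4 tens, 7 ones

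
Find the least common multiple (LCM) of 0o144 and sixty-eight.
Convert 0o144 (octal) → 1×64 + 4×8 + 4 = 100 (decimal)
Convert sixty-eight (English words) → 68 (decimal)
Compute lcm(100, 68) = 1700
1700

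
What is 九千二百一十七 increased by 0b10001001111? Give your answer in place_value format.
Convert 九千二百一十七 (Chinese numeral) → 9×1000 + 2×100 + 1×10 + 7 = 9217 (decimal)
Convert 0b10001001111 (binary) → 1024 + 64 + 8 + 4 + 2 + 1 = 1103 (decimal)
Compute 9217 + 1103 = 10320
Convert 10320 (decimal) → 10320 = 10×1000 + 3×100 + 2×10 → 10 thousands, 3 hundreds, 2 tens (place-value notation)
10 thousands, 3 hundreds, 2 tens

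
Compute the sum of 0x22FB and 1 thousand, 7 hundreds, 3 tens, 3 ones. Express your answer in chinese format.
Convert 0x22FB (hexadecimal) → 2×4096 + 2×256 + 15×16 + 11 = 8955 (decimal)
Convert 1 thousand, 7 hundreds, 3 tens, 3 ones (place-value notation) → 1×1000 + 7×100 + 3×10 + 3 = 1733 (decimal)
Compute 8955 + 1733 = 10688
Convert 10688 (decimal) → 10688 = 1×10000 + 6×100 + 8×10 + 8 → 一万零六百八十八 (Chinese numeral)
一万零六百八十八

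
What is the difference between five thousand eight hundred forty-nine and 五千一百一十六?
Convert five thousand eight hundred forty-nine (English words) → 5×1000 + 8×100 + 49 = 5849 (decimal)
Convert 五千一百一十六 (Chinese numeral) → 5×1000 + 1×100 + 1×10 + 6 = 5116 (decimal)
Difference: |5849 - 5116| = 733
733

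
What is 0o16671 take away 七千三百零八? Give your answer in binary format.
Convert 0o16671 (octal) → 1×4096 + 6×512 + 6×64 + 7×8 + 1 = 7609 (decimal)
Convert 七千三百零八 (Chinese numeral) → 7×1000 + 3×100 + 8 = 7308 (decimal)
Compute 7609 - 7308 = 301
Convert 301 (decimal) → 301 = 256 + 32 + 8 + 4 + 1 → 0b100101101 (binary)
0b100101101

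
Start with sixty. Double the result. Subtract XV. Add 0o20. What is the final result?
Convert sixty (English words) → 60 (decimal)
Start: 60
60 × 2 = 120
Convert XV (Roman numeral) → 10 + 5 = 15 (decimal)
120 - 15 = 105
Convert 0o20 (octal) → 2×8 = 16 (decimal)
105 + 16 = 121
121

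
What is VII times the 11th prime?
Convert VII (Roman numeral) → 5 + 1 + 1 = 7 (decimal)
Convert the 11th prime (prime index) → 31 (decimal)
Compute 7 × 31 = 217
217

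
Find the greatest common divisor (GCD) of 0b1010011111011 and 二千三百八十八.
Convert 0b1010011111011 (binary) → 4096 + 1024 + 128 + 64 + 32 + 16 + 8 + 2 + 1 = 5371 (decimal)
Convert 二千三百八十八 (Chinese numeral) → 2×1000 + 3×100 + 8×10 + 8 = 2388 (decimal)
Compute gcd(5371, 2388) = 1
1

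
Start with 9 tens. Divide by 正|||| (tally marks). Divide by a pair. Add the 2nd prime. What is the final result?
Convert 9 tens (place-value notation) → 9×10 = 90 (decimal)
Start: 90
Convert 正|||| (tally marks) → 5 + 4 = 9 (decimal)
90 ÷ 9 = 10
Convert a pair (colloquial) → 2 (decimal)
10 ÷ 2 = 5
Convert the 2nd prime (prime index) → 3 (decimal)
5 + 3 = 8
8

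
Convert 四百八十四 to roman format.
Convert 四百八十四 (Chinese numeral) → 4×100 + 8×10 + 4 = 484 (decimal)
Convert 484 (decimal) → 484 = 400 + 50 + 10 + 10 + 10 + 4 → CDLXXXIV (Roman numeral)
CDLXXXIV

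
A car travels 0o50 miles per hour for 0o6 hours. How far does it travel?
Convert 0o50 (octal) → 5×8 = 40 (decimal)
Convert 0o6 (octal) → 6 (decimal)
Compute 40 × 6 = 240
240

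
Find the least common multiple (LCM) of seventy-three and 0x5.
Convert seventy-three (English words) → 73 (decimal)
Convert 0x5 (hexadecimal) → 5 (decimal)
Compute lcm(73, 5) = 365
365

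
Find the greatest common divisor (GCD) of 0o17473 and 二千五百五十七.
Convert 0o17473 (octal) → 1×4096 + 7×512 + 4×64 + 7×8 + 3 = 7995 (decimal)
Convert 二千五百五十七 (Chinese numeral) → 2×1000 + 5×100 + 5×10 + 7 = 2557 (decimal)
Compute gcd(7995, 2557) = 1
1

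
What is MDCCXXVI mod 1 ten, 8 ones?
Convert MDCCXXVI (Roman numeral) → 1000 + 500 + 100 + 100 + 10 + 10 + 5 + 1 = 1726 (decimal)
Convert 1 ten, 8 ones (place-value notation) → 1×10 + 8 = 18 (decimal)
Compute 1726 mod 18 = 16
16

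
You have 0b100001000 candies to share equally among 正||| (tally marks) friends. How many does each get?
Convert 0b100001000 (binary) → 256 + 8 = 264 (decimal)
Convert 正||| (tally marks) → 5 + 3 = 8 (decimal)
Compute 264 ÷ 8 = 33
33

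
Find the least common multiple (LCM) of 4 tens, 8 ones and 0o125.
Convert 4 tens, 8 ones (place-value notation) → 4×10 + 8 = 48 (decimal)
Convert 0o125 (octal) → 1×64 + 2×8 + 5 = 85 (decimal)
Compute lcm(48, 85) = 4080
4080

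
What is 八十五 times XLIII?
Convert 八十五 (Chinese numeral) → 8×10 + 5 = 85 (decimal)
Convert XLIII (Roman numeral) → 40 + 1 + 1 + 1 = 43 (decimal)
Compute 85 × 43 = 3655
3655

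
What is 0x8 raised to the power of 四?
Convert 0x8 (hexadecimal) → 8 (decimal)
Convert 四 (Chinese numeral) → 4 (decimal)
Compute 8 ^ 4 = 4096
4096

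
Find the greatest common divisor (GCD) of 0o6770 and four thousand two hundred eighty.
Convert 0o6770 (octal) → 6×512 + 7×64 + 7×8 = 3576 (decimal)
Convert four thousand two hundred eighty (English words) → 4×1000 + 2×100 + 80 = 4280 (decimal)
Compute gcd(3576, 4280) = 8
8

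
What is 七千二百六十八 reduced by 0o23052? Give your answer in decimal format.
Convert 七千二百六十八 (Chinese numeral) → 7×1000 + 2×100 + 6×10 + 8 = 7268 (decimal)
Convert 0o23052 (octal) → 2×4096 + 3×512 + 5×8 + 2 = 9770 (decimal)
Compute 7268 - 9770 = -2502
-2502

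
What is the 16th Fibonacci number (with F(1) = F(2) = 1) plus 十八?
The 16th Fibonacci number (with F(1) = F(2) = 1) = 987
Convert 十八 (Chinese numeral) → 1×10 + 8 = 18 (decimal)
Compute 987 + 18 = 1005
1005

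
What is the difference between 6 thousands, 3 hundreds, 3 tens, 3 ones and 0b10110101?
Convert 6 thousands, 3 hundreds, 3 tens, 3 ones (place-value notation) → 6×1000 + 3×100 + 3×10 + 3 = 6333 (decimal)
Convert 0b10110101 (binary) → 128 + 32 + 16 + 4 + 1 = 181 (decimal)
Difference: |6333 - 181| = 6152
6152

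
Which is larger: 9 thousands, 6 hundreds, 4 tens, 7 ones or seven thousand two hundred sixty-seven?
Convert 9 thousands, 6 hundreds, 4 tens, 7 ones (place-value notation) → 9×1000 + 6×100 + 4×10 + 7 = 9647 (decimal)
Convert seven thousand two hundred sixty-seven (English words) → 7×1000 + 2×100 + 67 = 7267 (decimal)
Compare 9647 vs 7267: larger = 9647
9647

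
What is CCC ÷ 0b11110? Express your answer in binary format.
Convert CCC (Roman numeral) → 100 + 100 + 100 = 300 (decimal)
Convert 0b11110 (binary) → 16 + 8 + 4 + 2 = 30 (decimal)
Compute 300 ÷ 30 = 10
Convert 10 (decimal) → 10 = 8 + 2 → 0b1010 (binary)
0b1010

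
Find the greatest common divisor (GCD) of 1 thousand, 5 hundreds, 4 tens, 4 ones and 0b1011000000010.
Convert 1 thousand, 5 hundreds, 4 tens, 4 ones (place-value notation) → 1×1000 + 5×100 + 4×10 + 4 = 1544 (decimal)
Convert 0b1011000000010 (binary) → 4096 + 1024 + 512 + 2 = 5634 (decimal)
Compute gcd(1544, 5634) = 2
2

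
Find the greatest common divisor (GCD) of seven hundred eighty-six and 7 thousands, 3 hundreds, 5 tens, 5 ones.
Convert seven hundred eighty-six (English words) → 7×100 + 86 = 786 (decimal)
Convert 7 thousands, 3 hundreds, 5 tens, 5 ones (place-value notation) → 7×1000 + 3×100 + 5×10 + 5 = 7355 (decimal)
Compute gcd(786, 7355) = 1
1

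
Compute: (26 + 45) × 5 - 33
Parentheses first: 26 + 45 = 71
Multiply: 71 × 5 = 355
Subtract: 355 - 33 = 322
322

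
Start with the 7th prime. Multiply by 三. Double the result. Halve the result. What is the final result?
Convert the 7th prime (prime index) → 17 (decimal)
Start: 17
Convert 三 (Chinese numeral) → 3 (decimal)
17 × 3 = 51
51 × 2 = 102
102 ÷ 2 = 51
51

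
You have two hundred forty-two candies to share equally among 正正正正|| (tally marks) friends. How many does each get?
Convert two hundred forty-two (English words) → 2×100 + 42 = 242 (decimal)
Convert 正正正正|| (tally marks) → 5 + 5 + 5 + 5 + 2 = 22 (decimal)
Compute 242 ÷ 22 = 11
11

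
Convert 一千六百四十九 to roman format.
Convert 一千六百四十九 (Chinese numeral) → 1×1000 + 6×100 + 4×10 + 9 = 1649 (decimal)
Convert 1649 (decimal) → 1649 = 1000 + 500 + 100 + 40 + 9 → MDCXLIX (Roman numeral)
MDCXLIX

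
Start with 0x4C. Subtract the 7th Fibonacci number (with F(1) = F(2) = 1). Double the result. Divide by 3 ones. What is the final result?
Convert 0x4C (hexadecimal) → 4×16 + 12 = 76 (decimal)
Start: 76
Convert the 7th Fibonacci number (with F(1) = F(2) = 1) (Fibonacci index) → 1, 1, 2, 3, 5, 8, 13 → 13 (decimal)
76 - 13 = 63
63 × 2 = 126
Convert 3 ones (place-value notation) → 3 (decimal)
126 ÷ 3 = 42
42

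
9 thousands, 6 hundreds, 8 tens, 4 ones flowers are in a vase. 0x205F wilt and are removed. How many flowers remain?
Convert 9 thousands, 6 hundreds, 8 tens, 4 ones (place-value notation) → 9×1000 + 6×100 + 8×10 + 4 = 9684 (decimal)
Convert 0x205F (hexadecimal) → 2×4096 + 5×16 + 15 = 8287 (decimal)
Compute 9684 - 8287 = 1397
1397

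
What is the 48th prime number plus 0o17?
The 48th prime number = 223
Convert 0o17 (octal) → 1×8 + 7 = 15 (decimal)
Compute 223 + 15 = 238
238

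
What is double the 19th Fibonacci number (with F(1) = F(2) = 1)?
The 19th Fibonacci number (with F(1) = F(2) = 1) = 4181
Compute 4181 × 2 = 8362
8362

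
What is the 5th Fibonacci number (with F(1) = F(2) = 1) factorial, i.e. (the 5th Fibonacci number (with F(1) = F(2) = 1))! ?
Convert the 5th Fibonacci number (with F(1) = F(2) = 1) (Fibonacci index) → 1, 1, 2, 3, 5 → 5 (decimal)
Compute 5! = 120
120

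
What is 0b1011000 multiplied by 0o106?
Convert 0b1011000 (binary) → 64 + 16 + 8 = 88 (decimal)
Convert 0o106 (octal) → 1×64 + 6 = 70 (decimal)
Compute 88 × 70 = 6160
6160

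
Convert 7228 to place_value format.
Convert 7228 (decimal) → 7228 = 7×1000 + 2×100 + 2×10 + 8 → 7 thousands, 2 hundreds, 2 tens, 8 ones (place-value notation)
7 thousands, 2 hundreds, 2 tens, 8 ones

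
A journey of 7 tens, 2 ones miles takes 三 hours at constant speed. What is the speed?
Convert 7 tens, 2 ones (place-value notation) → 7×10 + 2 = 72 (decimal)
Convert 三 (Chinese numeral) → 3 (decimal)
Compute 72 ÷ 3 = 24
24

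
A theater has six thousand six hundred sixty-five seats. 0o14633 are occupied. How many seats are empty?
Convert six thousand six hundred sixty-five (English words) → 6×1000 + 6×100 + 65 = 6665 (decimal)
Convert 0o14633 (octal) → 1×4096 + 4×512 + 6×64 + 3×8 + 3 = 6555 (decimal)
Compute 6665 - 6555 = 110
110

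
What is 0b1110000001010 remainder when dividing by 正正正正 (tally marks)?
Convert 0b1110000001010 (binary) → 4096 + 2048 + 1024 + 8 + 2 = 7178 (decimal)
Convert 正正正正 (tally marks) → 5 + 5 + 5 + 5 = 20 (decimal)
Compute 7178 mod 20 = 18
18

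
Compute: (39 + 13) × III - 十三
Convert III (Roman numeral) → 1 + 1 + 1 = 3 (decimal)
Convert 十三 (Chinese numeral) → 1×10 + 3 = 13 (decimal)
Expression in decimal: (39 + 13) × 3 - 13
Parentheses first: 39 + 13 = 52
Multiply: 52 × 3 = 156
Subtract: 156 - 13 = 143
143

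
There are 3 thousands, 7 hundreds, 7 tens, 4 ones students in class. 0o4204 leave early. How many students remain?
Convert 3 thousands, 7 hundreds, 7 tens, 4 ones (place-value notation) → 3×1000 + 7×100 + 7×10 + 4 = 3774 (decimal)
Convert 0o4204 (octal) → 4×512 + 2×64 + 4 = 2180 (decimal)
Compute 3774 - 2180 = 1594
1594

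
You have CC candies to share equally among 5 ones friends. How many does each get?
Convert CC (Roman numeral) → 100 + 100 = 200 (decimal)
Convert 5 ones (place-value notation) → 5 (decimal)
Compute 200 ÷ 5 = 40
40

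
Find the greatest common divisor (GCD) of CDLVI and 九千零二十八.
Convert CDLVI (Roman numeral) → 400 + 50 + 5 + 1 = 456 (decimal)
Convert 九千零二十八 (Chinese numeral) → 9×1000 + 2×10 + 8 = 9028 (decimal)
Compute gcd(456, 9028) = 4
4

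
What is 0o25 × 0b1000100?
Convert 0o25 (octal) → 2×8 + 5 = 21 (decimal)
Convert 0b1000100 (binary) → 64 + 4 = 68 (decimal)
Compute 21 × 68 = 1428
1428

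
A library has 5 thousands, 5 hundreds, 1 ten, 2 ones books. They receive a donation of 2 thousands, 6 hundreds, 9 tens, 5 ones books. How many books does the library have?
Convert 5 thousands, 5 hundreds, 1 ten, 2 ones (place-value notation) → 5×1000 + 5×100 + 1×10 + 2 = 5512 (decimal)
Convert 2 thousands, 6 hundreds, 9 tens, 5 ones (place-value notation) → 2×1000 + 6×100 + 9×10 + 5 = 2695 (decimal)
Compute 5512 + 2695 = 8207
8207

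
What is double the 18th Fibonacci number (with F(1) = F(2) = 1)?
The 18th Fibonacci number (with F(1) = F(2) = 1) = 2584
Compute 2584 × 2 = 5168
5168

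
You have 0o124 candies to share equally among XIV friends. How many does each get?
Convert 0o124 (octal) → 1×64 + 2×8 + 4 = 84 (decimal)
Convert XIV (Roman numeral) → 10 + 4 = 14 (decimal)
Compute 84 ÷ 14 = 6
6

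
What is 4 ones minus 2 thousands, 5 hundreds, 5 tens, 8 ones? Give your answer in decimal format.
Convert 4 ones (place-value notation) → 4 (decimal)
Convert 2 thousands, 5 hundreds, 5 tens, 8 ones (place-value notation) → 2×1000 + 5×100 + 5×10 + 8 = 2558 (decimal)
Compute 4 - 2558 = -2554
-2554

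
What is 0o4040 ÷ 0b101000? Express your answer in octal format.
Convert 0o4040 (octal) → 4×512 + 4×8 = 2080 (decimal)
Convert 0b101000 (binary) → 32 + 8 = 40 (decimal)
Compute 2080 ÷ 40 = 52
Convert 52 (decimal) → 52 = 6×8 + 4 → 0o64 (octal)
0o64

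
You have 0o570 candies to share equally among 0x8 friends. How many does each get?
Convert 0o570 (octal) → 5×64 + 7×8 = 376 (decimal)
Convert 0x8 (hexadecimal) → 8 (decimal)
Compute 376 ÷ 8 = 47
47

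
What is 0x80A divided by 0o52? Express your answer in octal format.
Convert 0x80A (hexadecimal) → 8×256 + 10 = 2058 (decimal)
Convert 0o52 (octal) → 5×8 + 2 = 42 (decimal)
Compute 2058 ÷ 42 = 49
Convert 49 (decimal) → 49 = 6×8 + 1 → 0o61 (octal)
0o61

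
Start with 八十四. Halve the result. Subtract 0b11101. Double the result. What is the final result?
Convert 八十四 (Chinese numeral) → 8×10 + 4 = 84 (decimal)
Start: 84
84 ÷ 2 = 42
Convert 0b11101 (binary) → 16 + 8 + 4 + 1 = 29 (decimal)
42 - 29 = 13
13 × 2 = 26
26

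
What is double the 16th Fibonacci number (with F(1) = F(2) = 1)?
The 16th Fibonacci number (with F(1) = F(2) = 1) = 987
Compute 987 × 2 = 1974
1974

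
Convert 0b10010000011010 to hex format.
Convert 0b10010000011010 (binary) → 8192 + 1024 + 16 + 8 + 2 = 9242 (decimal)
Convert 9242 (decimal) → 9242 = 2×4096 + 4×256 + 1×16 + 10 → 0x241A (hexadecimal)
0x241A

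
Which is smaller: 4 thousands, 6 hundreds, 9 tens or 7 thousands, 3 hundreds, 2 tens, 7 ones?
Convert 4 thousands, 6 hundreds, 9 tens (place-value notation) → 4×1000 + 6×100 + 9×10 = 4690 (decimal)
Convert 7 thousands, 3 hundreds, 2 tens, 7 ones (place-value notation) → 7×1000 + 3×100 + 2×10 + 7 = 7327 (decimal)
Compare 4690 vs 7327: smaller = 4690
4690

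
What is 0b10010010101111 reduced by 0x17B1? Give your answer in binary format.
Convert 0b10010010101111 (binary) → 8192 + 1024 + 128 + 32 + 8 + 4 + 2 + 1 = 9391 (decimal)
Convert 0x17B1 (hexadecimal) → 1×4096 + 7×256 + 11×16 + 1 = 6065 (decimal)
Compute 9391 - 6065 = 3326
Convert 3326 (decimal) → 3326 = 2048 + 1024 + 128 + 64 + 32 + 16 + 8 + 4 + 2 → 0b110011111110 (binary)
0b110011111110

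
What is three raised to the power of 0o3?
Convert three (English words) → 3 (decimal)
Convert 0o3 (octal) → 3 (decimal)
Compute 3 ^ 3 = 27
27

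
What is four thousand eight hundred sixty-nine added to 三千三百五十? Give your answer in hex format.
Convert four thousand eight hundred sixty-nine (English words) → 4×1000 + 8×100 + 69 = 4869 (decimal)
Convert 三千三百五十 (Chinese numeral) → 3×1000 + 3×100 + 5×10 = 3350 (decimal)
Compute 4869 + 3350 = 8219
Convert 8219 (decimal) → 8219 = 2×4096 + 1×16 + 11 → 0x201B (hexadecimal)
0x201B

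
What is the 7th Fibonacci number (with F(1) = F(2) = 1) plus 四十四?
The 7th Fibonacci number (with F(1) = F(2) = 1): 1, 1, 2, 3, 5, 8, 13 → 13
Convert 四十四 (Chinese numeral) → 4×10 + 4 = 44 (decimal)
Compute 13 + 44 = 57
57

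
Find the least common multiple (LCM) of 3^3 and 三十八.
Convert 3^3 (power) → 27 (decimal)
Convert 三十八 (Chinese numeral) → 3×10 + 8 = 38 (decimal)
Compute lcm(27, 38) = 1026
1026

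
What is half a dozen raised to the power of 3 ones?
Convert half a dozen (colloquial) → 6 (decimal)
Convert 3 ones (place-value notation) → 3 (decimal)
Compute 6 ^ 3 = 216
216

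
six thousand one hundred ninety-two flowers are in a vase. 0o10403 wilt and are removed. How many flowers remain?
Convert six thousand one hundred ninety-two (English words) → 6×1000 + 1×100 + 92 = 6192 (decimal)
Convert 0o10403 (octal) → 1×4096 + 4×64 + 3 = 4355 (decimal)
Compute 6192 - 4355 = 1837
1837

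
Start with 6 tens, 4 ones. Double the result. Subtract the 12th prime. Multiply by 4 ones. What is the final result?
Convert 6 tens, 4 ones (place-value notation) → 6×10 + 4 = 64 (decimal)
Start: 64
64 × 2 = 128
Convert the 12th prime (prime index) → 37 (decimal)
128 - 37 = 91
Convert 4 ones (place-value notation) → 4 (decimal)
91 × 4 = 364
364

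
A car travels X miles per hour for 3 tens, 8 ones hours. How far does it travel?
Convert X (Roman numeral) → 10 (decimal)
Convert 3 tens, 8 ones (place-value notation) → 3×10 + 8 = 38 (decimal)
Compute 10 × 38 = 380
380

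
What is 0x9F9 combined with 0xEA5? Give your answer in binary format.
Convert 0x9F9 (hexadecimal) → 9×256 + 15×16 + 9 = 2553 (decimal)
Convert 0xEA5 (hexadecimal) → 14×256 + 10×16 + 5 = 3749 (decimal)
Compute 2553 + 3749 = 6302
Convert 6302 (decimal) → 6302 = 4096 + 2048 + 128 + 16 + 8 + 4 + 2 → 0b1100010011110 (binary)
0b1100010011110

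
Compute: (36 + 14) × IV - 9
Convert IV (Roman numeral) → 4 (decimal)
Expression in decimal: (36 + 14) × 4 - 9
Parentheses first: 36 + 14 = 50
Multiply: 50 × 4 = 200
Subtract: 200 - 9 = 191
191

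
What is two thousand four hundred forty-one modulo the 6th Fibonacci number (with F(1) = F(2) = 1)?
Convert two thousand four hundred forty-one (English words) → 2×1000 + 4×100 + 41 = 2441 (decimal)
Convert the 6th Fibonacci number (with F(1) = F(2) = 1) (Fibonacci index) → 1, 1, 2, 3, 5, 8 → 8 (decimal)
Compute 2441 mod 8 = 1
1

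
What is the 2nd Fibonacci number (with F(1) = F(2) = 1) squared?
The 2nd Fibonacci number (with F(1) = F(2) = 1) = 1
Compute 1² = 1 × 1 = 1
1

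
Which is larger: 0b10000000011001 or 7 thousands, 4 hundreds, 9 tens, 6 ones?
Convert 0b10000000011001 (binary) → 8192 + 16 + 8 + 1 = 8217 (decimal)
Convert 7 thousands, 4 hundreds, 9 tens, 6 ones (place-value notation) → 7×1000 + 4×100 + 9×10 + 6 = 7496 (decimal)
Compare 8217 vs 7496: larger = 8217
8217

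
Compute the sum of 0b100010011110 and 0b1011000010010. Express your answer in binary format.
Convert 0b100010011110 (binary) → 2048 + 128 + 16 + 8 + 4 + 2 = 2206 (decimal)
Convert 0b1011000010010 (binary) → 4096 + 1024 + 512 + 16 + 2 = 5650 (decimal)
Compute 2206 + 5650 = 7856
Convert 7856 (decimal) → 7856 = 4096 + 2048 + 1024 + 512 + 128 + 32 + 16 → 0b1111010110000 (binary)
0b1111010110000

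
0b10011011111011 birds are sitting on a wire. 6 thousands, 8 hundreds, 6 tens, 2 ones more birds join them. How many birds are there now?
Convert 0b10011011111011 (binary) → 8192 + 1024 + 512 + 128 + 64 + 32 + 16 + 8 + 2 + 1 = 9979 (decimal)
Convert 6 thousands, 8 hundreds, 6 tens, 2 ones (place-value notation) → 6×1000 + 8×100 + 6×10 + 2 = 6862 (decimal)
Compute 9979 + 6862 = 16841
16841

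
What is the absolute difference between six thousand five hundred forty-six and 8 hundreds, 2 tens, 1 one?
Convert six thousand five hundred forty-six (English words) → 6×1000 + 5×100 + 46 = 6546 (decimal)
Convert 8 hundreds, 2 tens, 1 one (place-value notation) → 8×100 + 2×10 + 1 = 821 (decimal)
Compute |6546 - 821| = 5725
5725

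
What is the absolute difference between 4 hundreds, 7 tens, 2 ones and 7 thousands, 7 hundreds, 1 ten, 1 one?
Convert 4 hundreds, 7 tens, 2 ones (place-value notation) → 4×100 + 7×10 + 2 = 472 (decimal)
Convert 7 thousands, 7 hundreds, 1 ten, 1 one (place-value notation) → 7×1000 + 7×100 + 1×10 + 1 = 7711 (decimal)
Compute |472 - 7711| = 7239
7239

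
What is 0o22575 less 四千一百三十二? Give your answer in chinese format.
Convert 0o22575 (octal) → 2×4096 + 2×512 + 5×64 + 7×8 + 5 = 9597 (decimal)
Convert 四千一百三十二 (Chinese numeral) → 4×1000 + 1×100 + 3×10 + 2 = 4132 (decimal)
Compute 9597 - 4132 = 5465
Convert 5465 (decimal) → 5465 = 5×1000 + 4×100 + 6×10 + 5 → 五千四百六十五 (Chinese numeral)
五千四百六十五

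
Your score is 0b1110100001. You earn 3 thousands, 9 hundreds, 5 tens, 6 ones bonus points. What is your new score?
Convert 0b1110100001 (binary) → 512 + 256 + 128 + 32 + 1 = 929 (decimal)
Convert 3 thousands, 9 hundreds, 5 tens, 6 ones (place-value notation) → 3×1000 + 9×100 + 5×10 + 6 = 3956 (decimal)
Compute 929 + 3956 = 4885
4885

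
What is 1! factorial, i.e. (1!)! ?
Convert 1! (factorial) → 1 (decimal)
Compute 1! = 1
1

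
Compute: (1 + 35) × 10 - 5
Parentheses first: 1 + 35 = 36
Multiply: 36 × 10 = 360
Subtract: 360 - 5 = 355
355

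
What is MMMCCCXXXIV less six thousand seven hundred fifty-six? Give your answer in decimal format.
Convert MMMCCCXXXIV (Roman numeral) → 1000 + 1000 + 1000 + 100 + 100 + 100 + 10 + 10 + 10 + 4 = 3334 (decimal)
Convert six thousand seven hundred fifty-six (English words) → 6×1000 + 7×100 + 56 = 6756 (decimal)
Compute 3334 - 6756 = -3422
-3422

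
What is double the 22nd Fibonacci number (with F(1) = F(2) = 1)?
The 22nd Fibonacci number (with F(1) = F(2) = 1) = 17711
Compute 17711 × 2 = 35422
35422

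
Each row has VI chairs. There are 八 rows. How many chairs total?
Convert VI (Roman numeral) → 5 + 1 = 6 (decimal)
Convert 八 (Chinese numeral) → 8 (decimal)
Compute 6 × 8 = 48
48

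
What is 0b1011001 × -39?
Convert 0b1011001 (binary) → 64 + 16 + 8 + 1 = 89 (decimal)
Compute 89 × -39 = -3471
-3471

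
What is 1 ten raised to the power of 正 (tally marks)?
Convert 1 ten (place-value notation) → 1×10 = 10 (decimal)
Convert 正 (tally marks) → 5 (decimal)
Compute 10 ^ 5 = 100000
100000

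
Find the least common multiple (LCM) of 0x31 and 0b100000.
Convert 0x31 (hexadecimal) → 3×16 + 1 = 49 (decimal)
Convert 0b100000 (binary) → 32 (decimal)
Compute lcm(49, 32) = 1568
1568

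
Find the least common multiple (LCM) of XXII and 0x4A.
Convert XXII (Roman numeral) → 10 + 10 + 1 + 1 = 22 (decimal)
Convert 0x4A (hexadecimal) → 4×16 + 10 = 74 (decimal)
Compute lcm(22, 74) = 814
814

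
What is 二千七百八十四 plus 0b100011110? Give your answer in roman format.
Convert 二千七百八十四 (Chinese numeral) → 2×1000 + 7×100 + 8×10 + 4 = 2784 (decimal)
Convert 0b100011110 (binary) → 256 + 16 + 8 + 4 + 2 = 286 (decimal)
Compute 2784 + 286 = 3070
Convert 3070 (decimal) → 3070 = 1000 + 1000 + 1000 + 50 + 10 + 10 → MMMLXX (Roman numeral)
MMMLXX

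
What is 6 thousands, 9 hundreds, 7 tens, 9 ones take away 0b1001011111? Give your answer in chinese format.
Convert 6 thousands, 9 hundreds, 7 tens, 9 ones (place-value notation) → 6×1000 + 9×100 + 7×10 + 9 = 6979 (decimal)
Convert 0b1001011111 (binary) → 512 + 64 + 16 + 8 + 4 + 2 + 1 = 607 (decimal)
Compute 6979 - 607 = 6372
Convert 6372 (decimal) → 6372 = 6×1000 + 3×100 + 7×10 + 2 → 六千三百七十二 (Chinese numeral)
六千三百七十二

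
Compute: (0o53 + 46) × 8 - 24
Convert 0o53 (octal) → 5×8 + 3 = 43 (decimal)
Expression in decimal: (43 + 46) × 8 - 24
Parentheses first: 43 + 46 = 89
Multiply: 89 × 8 = 712
Subtract: 712 - 24 = 688
688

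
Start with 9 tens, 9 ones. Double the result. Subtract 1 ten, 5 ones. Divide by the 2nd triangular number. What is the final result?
Convert 9 tens, 9 ones (place-value notation) → 9×10 + 9 = 99 (decimal)
Start: 99
99 × 2 = 198
Convert 1 ten, 5 ones (place-value notation) → 1×10 + 5 = 15 (decimal)
198 - 15 = 183
Convert the 2nd triangular number (triangular index) → 2×3/2 = 3 (decimal)
183 ÷ 3 = 61
61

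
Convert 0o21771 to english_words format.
Convert 0o21771 (octal) → 2×4096 + 1×512 + 7×64 + 7×8 + 1 = 9209 (decimal)
Convert 9209 (decimal) → 9209 = 9×1000 + 2×100 + 9 → nine thousand two hundred nine (English words)
nine thousand two hundred nine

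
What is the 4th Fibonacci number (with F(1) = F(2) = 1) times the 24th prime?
Convert the 4th Fibonacci number (with F(1) = F(2) = 1) (Fibonacci index) → 1, 1, 2, 3 → 3 (decimal)
Convert the 24th prime (prime index) → 89 (decimal)
Compute 3 × 89 = 267
267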